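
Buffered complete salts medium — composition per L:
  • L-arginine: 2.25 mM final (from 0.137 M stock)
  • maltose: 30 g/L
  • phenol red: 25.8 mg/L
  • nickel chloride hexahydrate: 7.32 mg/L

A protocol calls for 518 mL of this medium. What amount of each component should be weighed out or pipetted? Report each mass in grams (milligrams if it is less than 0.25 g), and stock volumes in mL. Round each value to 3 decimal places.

Working volume: 518 mL = 0.518 L.
L-arginine: C1V1 = C2V2 → 2.25 mM × 518 mL ÷ 137 mM = 8.507 mL
maltose: 30 g/L × 0.518 L = 15.540 g
phenol red: 25.8 mg/L × 0.518 L = 13.364 mg
nickel chloride hexahydrate: 7.32 mg/L × 0.518 L = 3.792 mg

L-arginine 8.507 mL; maltose 15.540 g; phenol red 13.364 mg; nickel chloride hexahydrate 3.792 mg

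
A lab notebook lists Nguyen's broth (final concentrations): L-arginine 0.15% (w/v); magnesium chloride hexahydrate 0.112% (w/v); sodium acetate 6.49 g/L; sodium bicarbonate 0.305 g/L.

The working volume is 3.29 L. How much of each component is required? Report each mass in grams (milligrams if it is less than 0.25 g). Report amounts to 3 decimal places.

L-arginine 4.935 g; magnesium chloride hexahydrate 3.685 g; sodium acetate 21.352 g; sodium bicarbonate 1.003 g

Working volume: 3.29 L.
L-arginine: 0.15% w/v = 1.5 g/L → 1.5 × 3.29 L = 4.935 g
magnesium chloride hexahydrate: 0.112 g per 100 mL × 3290 mL ÷ 100 = 3.685 g
sodium acetate: 6.49 g/L × 3.29 L = 21.352 g
sodium bicarbonate: 0.305 g/L × 3.29 L = 1.003 g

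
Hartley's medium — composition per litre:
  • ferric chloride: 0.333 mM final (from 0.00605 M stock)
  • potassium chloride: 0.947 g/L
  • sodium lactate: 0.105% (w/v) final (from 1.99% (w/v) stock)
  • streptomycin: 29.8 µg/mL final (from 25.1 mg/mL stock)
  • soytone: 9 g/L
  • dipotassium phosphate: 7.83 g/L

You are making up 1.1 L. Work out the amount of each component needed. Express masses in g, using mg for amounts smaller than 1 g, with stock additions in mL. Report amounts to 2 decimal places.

Working volume: 1.1 L.
ferric chloride: V = C2·V2/C1 = 0.333 mM × 1100 mL ÷ 6.05 mM = 60.55 mL
potassium chloride: 0.947 g/L × 1.1 L = 1.04 g
sodium lactate: C1V1 = C2V2 → 0.105% ÷ 1.99% × 1100 mL = 58.04 mL
streptomycin: V = C2·V2/C1 = 29.8 µg/mL × 1100 mL ÷ 25100 µg/mL = 1.31 mL
soytone: 9 g/L × 1.1 L = 9.90 g
dipotassium phosphate: 7.83 g/L × 1.1 L = 8.61 g

ferric chloride 60.55 mL; potassium chloride 1.04 g; sodium lactate 58.04 mL; streptomycin 1.31 mL; soytone 9.90 g; dipotassium phosphate 8.61 g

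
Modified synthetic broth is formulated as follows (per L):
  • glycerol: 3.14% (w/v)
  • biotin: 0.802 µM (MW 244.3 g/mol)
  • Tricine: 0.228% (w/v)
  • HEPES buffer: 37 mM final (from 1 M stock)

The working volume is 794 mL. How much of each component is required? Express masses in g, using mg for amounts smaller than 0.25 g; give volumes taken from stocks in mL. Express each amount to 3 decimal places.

Working volume: 794 mL = 0.794 L.
glycerol: 3.14% w/v = 31.4 g/L → 31.4 × 0.794 L = 24.932 g
biotin: 0.802 µmol/L × 244.3 g/mol × 0.794 L ÷ 1000 = 0.156 mg
Tricine: 0.228 g per 100 mL × 794 mL ÷ 100 = 1.810 g
HEPES buffer: dilute stock: 37 mM × 794 mL ÷ 1000 mM = 29.378 mL

glycerol 24.932 g; biotin 0.156 mg; Tricine 1.810 g; HEPES buffer 29.378 mL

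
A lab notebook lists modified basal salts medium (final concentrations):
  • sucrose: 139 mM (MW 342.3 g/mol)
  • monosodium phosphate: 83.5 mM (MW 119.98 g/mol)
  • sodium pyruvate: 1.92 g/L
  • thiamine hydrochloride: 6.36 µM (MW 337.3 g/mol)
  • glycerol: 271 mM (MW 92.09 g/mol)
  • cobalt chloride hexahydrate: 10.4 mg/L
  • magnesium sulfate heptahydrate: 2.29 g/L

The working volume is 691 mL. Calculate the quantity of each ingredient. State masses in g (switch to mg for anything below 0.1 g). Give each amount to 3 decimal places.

Target volume = 691 mL = 0.691 L.
sucrose: 139 mmol/L × 342.3 g/mol × 0.691 L ÷ 1000 = 32.878 g
monosodium phosphate: 83.5 mmol/L × 119.98 g/mol × 0.691 L ÷ 1000 = 6.923 g
sodium pyruvate: 1.92 g/L × 0.691 L = 1.327 g
thiamine hydrochloride: 6.36 µmol/L × 337.3 g/mol × 0.691 L ÷ 1000 = 1.482 mg
glycerol: 271 mmol/L × 92.09 g/mol × 0.691 L ÷ 1000 = 17.245 g
cobalt chloride hexahydrate: 10.4 mg/L × 0.691 L = 7.186 mg
magnesium sulfate heptahydrate: 2.29 g/L × 0.691 L = 1.582 g

sucrose 32.878 g; monosodium phosphate 6.923 g; sodium pyruvate 1.327 g; thiamine hydrochloride 1.482 mg; glycerol 17.245 g; cobalt chloride hexahydrate 7.186 mg; magnesium sulfate heptahydrate 1.582 g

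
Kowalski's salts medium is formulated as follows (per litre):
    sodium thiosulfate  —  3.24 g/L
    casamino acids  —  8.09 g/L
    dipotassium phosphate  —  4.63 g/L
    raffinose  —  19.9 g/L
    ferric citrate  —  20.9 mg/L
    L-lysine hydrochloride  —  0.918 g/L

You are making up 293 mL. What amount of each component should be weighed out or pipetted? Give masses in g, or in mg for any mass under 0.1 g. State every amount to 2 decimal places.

sodium thiosulfate 0.95 g; casamino acids 2.37 g; dipotassium phosphate 1.36 g; raffinose 5.83 g; ferric citrate 6.12 mg; L-lysine hydrochloride 0.27 g

Target volume = 293 mL = 0.293 L.
sodium thiosulfate: 3.24 g/L × 0.293 L = 0.95 g
casamino acids: 8.09 g/L × 0.293 L = 2.37 g
dipotassium phosphate: 4.63 g/L × 0.293 L = 1.36 g
raffinose: 19.9 g/L × 0.293 L = 5.83 g
ferric citrate: 20.9 mg/L × 0.293 L = 6.12 mg
L-lysine hydrochloride: 0.918 g/L × 0.293 L = 0.27 g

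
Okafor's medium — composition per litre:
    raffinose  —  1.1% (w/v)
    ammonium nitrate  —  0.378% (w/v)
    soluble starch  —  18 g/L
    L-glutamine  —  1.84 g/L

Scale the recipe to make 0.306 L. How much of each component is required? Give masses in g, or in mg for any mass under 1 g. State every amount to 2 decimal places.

raffinose 3.37 g; ammonium nitrate 1.16 g; soluble starch 5.51 g; L-glutamine 563.04 mg

Working volume: 0.306 L.
raffinose: 1.1 g per 100 mL × 306 mL ÷ 100 = 3.37 g
ammonium nitrate: 0.378% w/v = 3.78 g/L → 3.78 × 0.306 L = 1.16 g
soluble starch: 18 g/L × 0.306 L = 5.51 g
L-glutamine: 1.84 g/L × 0.306 L = 0.56304 g = 563.04 mg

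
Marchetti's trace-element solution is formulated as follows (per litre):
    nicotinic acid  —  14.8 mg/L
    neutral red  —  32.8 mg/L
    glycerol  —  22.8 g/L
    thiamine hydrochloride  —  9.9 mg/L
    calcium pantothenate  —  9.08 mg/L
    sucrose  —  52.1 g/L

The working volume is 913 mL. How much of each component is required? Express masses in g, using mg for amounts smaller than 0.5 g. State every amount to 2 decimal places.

Target volume = 913 mL = 0.913 L.
nicotinic acid: 14.8 mg/L × 0.913 L = 13.51 mg
neutral red: 32.8 mg/L × 0.913 L = 29.95 mg
glycerol: 22.8 g/L × 0.913 L = 20.82 g
thiamine hydrochloride: 9.9 mg/L × 0.913 L = 9.04 mg
calcium pantothenate: 9.08 mg/L × 0.913 L = 8.29 mg
sucrose: 52.1 g/L × 0.913 L = 47.57 g

nicotinic acid 13.51 mg; neutral red 29.95 mg; glycerol 20.82 g; thiamine hydrochloride 9.04 mg; calcium pantothenate 8.29 mg; sucrose 47.57 g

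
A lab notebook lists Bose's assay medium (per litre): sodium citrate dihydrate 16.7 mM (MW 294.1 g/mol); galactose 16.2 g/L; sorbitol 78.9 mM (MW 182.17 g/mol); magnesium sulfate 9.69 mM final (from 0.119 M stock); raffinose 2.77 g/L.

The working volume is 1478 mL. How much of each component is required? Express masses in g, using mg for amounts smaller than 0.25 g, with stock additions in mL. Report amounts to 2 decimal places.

sodium citrate dihydrate 7.26 g; galactose 23.94 g; sorbitol 21.24 g; magnesium sulfate 120.35 mL; raffinose 4.09 g

Target volume = 1478 mL = 1.478 L.
sodium citrate dihydrate: 16.7 mmol/L × 294.1 g/mol × 1.478 L ÷ 1000 = 7.26 g
galactose: 16.2 g/L × 1.478 L = 23.94 g
sorbitol: 78.9 mmol/L × 182.17 g/mol × 1.478 L ÷ 1000 = 21.24 g
magnesium sulfate: C1V1 = C2V2 → 9.69 mM × 1478 mL ÷ 119 mM = 120.35 mL
raffinose: 2.77 g/L × 1.478 L = 4.09 g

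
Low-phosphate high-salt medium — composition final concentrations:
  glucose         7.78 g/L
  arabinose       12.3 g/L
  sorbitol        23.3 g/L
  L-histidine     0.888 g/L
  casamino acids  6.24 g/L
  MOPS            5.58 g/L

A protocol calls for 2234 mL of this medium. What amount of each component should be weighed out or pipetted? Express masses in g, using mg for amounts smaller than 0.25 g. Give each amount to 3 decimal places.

glucose 17.381 g; arabinose 27.478 g; sorbitol 52.052 g; L-histidine 1.984 g; casamino acids 13.940 g; MOPS 12.466 g

Scale factor relative to 1 L: 2.234.
glucose: 7.78 g/L × 2.234 L = 17.381 g
arabinose: 12.3 g/L × 2.234 L = 27.478 g
sorbitol: 23.3 g/L × 2.234 L = 52.052 g
L-histidine: 0.888 g/L × 2.234 L = 1.984 g
casamino acids: 6.24 g/L × 2.234 L = 13.940 g
MOPS: 5.58 g/L × 2.234 L = 12.466 g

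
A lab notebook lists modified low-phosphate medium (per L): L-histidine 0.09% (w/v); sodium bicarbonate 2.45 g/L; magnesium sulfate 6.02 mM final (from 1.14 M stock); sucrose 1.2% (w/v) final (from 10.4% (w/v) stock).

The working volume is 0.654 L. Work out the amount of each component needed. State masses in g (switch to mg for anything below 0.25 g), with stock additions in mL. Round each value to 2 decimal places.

L-histidine 0.59 g; sodium bicarbonate 1.60 g; magnesium sulfate 3.45 mL; sucrose 75.46 mL

Working volume: 0.654 L.
L-histidine: 0.09% w/v = 0.9 g/L → 0.9 × 0.654 L = 0.59 g
sodium bicarbonate: 2.45 g/L × 0.654 L = 1.60 g
magnesium sulfate: C1V1 = C2V2 → 6.02 mM × 654 mL ÷ 1140 mM = 3.45 mL
sucrose: C1V1 = C2V2 → 1.2% ÷ 10.4% × 654 mL = 75.46 mL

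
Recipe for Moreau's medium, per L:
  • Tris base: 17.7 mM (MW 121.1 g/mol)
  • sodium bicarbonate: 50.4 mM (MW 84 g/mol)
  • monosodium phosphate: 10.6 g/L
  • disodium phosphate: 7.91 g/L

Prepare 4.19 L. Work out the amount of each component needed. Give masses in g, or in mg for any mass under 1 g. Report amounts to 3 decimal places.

Scale factor relative to 1 L: 4.19.
Tris base: 17.7 mmol/L × 121.1 g/mol × 4.19 L ÷ 1000 = 8.981 g
sodium bicarbonate: 50.4 mmol/L × 84 g/mol × 4.19 L ÷ 1000 = 17.739 g
monosodium phosphate: 10.6 g/L × 4.19 L = 44.414 g
disodium phosphate: 7.91 g/L × 4.19 L = 33.143 g

Tris base 8.981 g; sodium bicarbonate 17.739 g; monosodium phosphate 44.414 g; disodium phosphate 33.143 g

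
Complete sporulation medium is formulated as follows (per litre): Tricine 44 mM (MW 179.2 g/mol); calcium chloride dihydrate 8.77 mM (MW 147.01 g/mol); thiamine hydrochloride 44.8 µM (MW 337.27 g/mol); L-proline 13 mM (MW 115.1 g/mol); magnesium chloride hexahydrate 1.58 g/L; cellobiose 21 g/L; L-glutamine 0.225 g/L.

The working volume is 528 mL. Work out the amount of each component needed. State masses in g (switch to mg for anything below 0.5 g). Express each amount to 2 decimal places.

Tricine 4.16 g; calcium chloride dihydrate 0.68 g; thiamine hydrochloride 7.98 mg; L-proline 0.79 g; magnesium chloride hexahydrate 0.83 g; cellobiose 11.09 g; L-glutamine 118.80 mg

Working volume: 528 mL = 0.528 L.
Tricine: 44 mmol/L × 179.2 g/mol × 0.528 L ÷ 1000 = 4.16 g
calcium chloride dihydrate: 8.77 mmol/L × 147.01 g/mol × 0.528 L ÷ 1000 = 0.68 g
thiamine hydrochloride: 44.8 µmol/L × 337.27 g/mol × 0.528 L ÷ 1000 = 7.98 mg
L-proline: 13 mmol/L × 115.1 g/mol × 0.528 L ÷ 1000 = 0.79 g
magnesium chloride hexahydrate: 1.58 g/L × 0.528 L = 0.83 g
cellobiose: 21 g/L × 0.528 L = 11.09 g
L-glutamine: 0.225 g/L × 0.528 L = 0.1188 g = 118.80 mg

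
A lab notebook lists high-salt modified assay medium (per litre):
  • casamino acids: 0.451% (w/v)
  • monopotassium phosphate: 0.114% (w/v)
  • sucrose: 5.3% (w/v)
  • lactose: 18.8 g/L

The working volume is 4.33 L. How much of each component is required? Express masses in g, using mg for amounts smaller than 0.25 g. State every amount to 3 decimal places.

Working volume: 4.33 L.
casamino acids: 0.451 g per 100 mL × 4330 mL ÷ 100 = 19.528 g
monopotassium phosphate: 0.114% w/v = 1.14 g/L → 1.14 × 4.33 L = 4.936 g
sucrose: 5.3 g per 100 mL × 4330 mL ÷ 100 = 229.490 g
lactose: 18.8 g/L × 4.33 L = 81.404 g

casamino acids 19.528 g; monopotassium phosphate 4.936 g; sucrose 229.490 g; lactose 81.404 g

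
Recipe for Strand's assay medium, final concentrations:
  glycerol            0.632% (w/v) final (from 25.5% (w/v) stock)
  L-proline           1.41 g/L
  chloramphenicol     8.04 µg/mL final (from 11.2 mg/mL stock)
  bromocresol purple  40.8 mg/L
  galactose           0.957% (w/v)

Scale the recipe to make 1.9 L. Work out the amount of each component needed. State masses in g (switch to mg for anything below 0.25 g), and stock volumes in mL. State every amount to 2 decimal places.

glycerol 47.09 mL; L-proline 2.68 g; chloramphenicol 1.36 mL; bromocresol purple 77.52 mg; galactose 18.18 g

Working volume: 1.9 L.
glycerol: C1V1 = C2V2 → 0.632% ÷ 25.5% × 1900 mL = 47.09 mL
L-proline: 1.41 g/L × 1.9 L = 2.68 g
chloramphenicol: dilute stock: 8.04 µg/mL × 1900 mL ÷ 11200 µg/mL = 1.36 mL
bromocresol purple: 40.8 mg/L × 1.9 L = 77.52 mg
galactose: 0.957 g per 100 mL × 1900 mL ÷ 100 = 18.18 g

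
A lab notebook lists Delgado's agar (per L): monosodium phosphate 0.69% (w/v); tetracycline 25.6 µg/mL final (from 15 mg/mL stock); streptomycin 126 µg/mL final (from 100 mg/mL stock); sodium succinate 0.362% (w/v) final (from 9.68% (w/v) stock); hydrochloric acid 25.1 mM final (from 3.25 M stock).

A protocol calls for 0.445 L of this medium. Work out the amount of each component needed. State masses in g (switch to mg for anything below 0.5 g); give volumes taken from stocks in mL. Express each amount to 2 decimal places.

monosodium phosphate 3.07 g; tetracycline 0.76 mL; streptomycin 0.56 mL; sodium succinate 16.64 mL; hydrochloric acid 3.44 mL

Scale factor relative to 1 L: 0.445.
monosodium phosphate: 0.69% w/v = 6.9 g/L → 6.9 × 0.445 L = 3.07 g
tetracycline: C1V1 = C2V2 → 25.6 µg/mL × 445 mL ÷ 15000 µg/mL = 0.76 mL
streptomycin: C1V1 = C2V2 → 126 µg/mL × 445 mL ÷ 100000 µg/mL = 0.56 mL
sodium succinate: dilute stock: 0.362% ÷ 9.68% × 445 mL = 16.64 mL
hydrochloric acid: V = C2·V2/C1 = 25.1 mM × 445 mL ÷ 3250 mM = 3.44 mL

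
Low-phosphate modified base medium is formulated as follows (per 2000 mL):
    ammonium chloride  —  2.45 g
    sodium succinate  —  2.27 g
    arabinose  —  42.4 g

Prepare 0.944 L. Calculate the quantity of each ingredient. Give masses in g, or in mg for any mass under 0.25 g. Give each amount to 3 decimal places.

Scale factor = 944 mL / 2000 mL = 0.472.
ammonium chloride: 2.45 g × (944 mL / 2000 mL) = 1.156 g
sodium succinate: 2.27 g × (944 mL / 2000 mL) = 1.071 g
arabinose: 42.4 g × (944 mL / 2000 mL) = 20.013 g

ammonium chloride 1.156 g; sodium succinate 1.071 g; arabinose 20.013 g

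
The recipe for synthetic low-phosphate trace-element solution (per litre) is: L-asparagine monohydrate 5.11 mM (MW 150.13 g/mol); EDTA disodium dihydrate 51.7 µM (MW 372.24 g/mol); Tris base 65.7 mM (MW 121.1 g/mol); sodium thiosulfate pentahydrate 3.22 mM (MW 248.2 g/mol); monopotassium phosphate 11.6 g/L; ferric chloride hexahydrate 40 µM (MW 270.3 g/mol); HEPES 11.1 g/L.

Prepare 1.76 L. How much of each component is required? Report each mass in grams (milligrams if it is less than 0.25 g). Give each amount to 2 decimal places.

L-asparagine monohydrate 1.35 g; EDTA disodium dihydrate 33.87 mg; Tris base 14.00 g; sodium thiosulfate pentahydrate 1.41 g; monopotassium phosphate 20.42 g; ferric chloride hexahydrate 19.03 mg; HEPES 19.54 g

Scale factor relative to 1 L: 1.76.
L-asparagine monohydrate: 5.11 mmol/L × 150.13 g/mol × 1.76 L ÷ 1000 = 1.35 g
EDTA disodium dihydrate: 51.7 µmol/L × 372.24 g/mol × 1.76 L ÷ 1000 = 33.87 mg
Tris base: 65.7 mmol/L × 121.1 g/mol × 1.76 L ÷ 1000 = 14.00 g
sodium thiosulfate pentahydrate: 3.22 mmol/L × 248.2 g/mol × 1.76 L ÷ 1000 = 1.41 g
monopotassium phosphate: 11.6 g/L × 1.76 L = 20.42 g
ferric chloride hexahydrate: 40 µmol/L × 270.3 g/mol × 1.76 L ÷ 1000 = 19.03 mg
HEPES: 11.1 g/L × 1.76 L = 19.54 g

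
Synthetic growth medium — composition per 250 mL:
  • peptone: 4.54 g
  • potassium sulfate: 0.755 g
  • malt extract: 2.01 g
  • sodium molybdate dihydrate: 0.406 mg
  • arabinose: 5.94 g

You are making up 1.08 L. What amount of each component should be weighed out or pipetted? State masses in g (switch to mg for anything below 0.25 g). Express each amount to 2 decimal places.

peptone 19.61 g; potassium sulfate 3.26 g; malt extract 8.68 g; sodium molybdate dihydrate 1.75 mg; arabinose 25.66 g

Scale factor = 1080 mL / 250 mL = 4.32.
peptone: 4.54 g × (1080 mL / 250 mL) = 19.61 g
potassium sulfate: 0.755 g × (1080 mL / 250 mL) = 3.26 g
malt extract: 2.01 g × (1080 mL / 250 mL) = 8.68 g
sodium molybdate dihydrate: 0.406 mg × (1080 mL / 250 mL) = 1.75 mg
arabinose: 5.94 g × (1080 mL / 250 mL) = 25.66 g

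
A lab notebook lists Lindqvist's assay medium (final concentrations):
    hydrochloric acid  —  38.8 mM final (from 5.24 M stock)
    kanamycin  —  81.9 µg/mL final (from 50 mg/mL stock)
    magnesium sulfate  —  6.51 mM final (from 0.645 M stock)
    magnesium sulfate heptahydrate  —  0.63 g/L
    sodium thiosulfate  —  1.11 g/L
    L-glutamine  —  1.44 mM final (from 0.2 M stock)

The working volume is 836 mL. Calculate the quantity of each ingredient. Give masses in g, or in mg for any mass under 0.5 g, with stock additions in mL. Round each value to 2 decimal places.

Working volume: 836 mL = 0.836 L.
hydrochloric acid: V = C2·V2/C1 = 38.8 mM × 836 mL ÷ 5240 mM = 6.19 mL
kanamycin: V = C2·V2/C1 = 81.9 µg/mL × 836 mL ÷ 50000 µg/mL = 1.37 mL
magnesium sulfate: V = C2·V2/C1 = 6.51 mM × 836 mL ÷ 645 mM = 8.44 mL
magnesium sulfate heptahydrate: 0.63 g/L × 0.836 L = 0.53 g
sodium thiosulfate: 1.11 g/L × 0.836 L = 0.93 g
L-glutamine: V = C2·V2/C1 = 1.44 mM × 836 mL ÷ 200 mM = 6.02 mL

hydrochloric acid 6.19 mL; kanamycin 1.37 mL; magnesium sulfate 8.44 mL; magnesium sulfate heptahydrate 0.53 g; sodium thiosulfate 0.93 g; L-glutamine 6.02 mL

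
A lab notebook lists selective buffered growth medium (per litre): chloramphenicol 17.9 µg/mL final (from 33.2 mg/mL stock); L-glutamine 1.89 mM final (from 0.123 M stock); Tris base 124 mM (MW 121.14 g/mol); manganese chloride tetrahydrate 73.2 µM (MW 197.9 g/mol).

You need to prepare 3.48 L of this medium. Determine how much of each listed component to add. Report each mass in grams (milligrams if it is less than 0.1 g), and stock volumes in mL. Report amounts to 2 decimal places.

Scale factor relative to 1 L: 3.48.
chloramphenicol: dilute stock: 17.9 µg/mL × 3480 mL ÷ 33200 µg/mL = 1.88 mL
L-glutamine: V = C2·V2/C1 = 1.89 mM × 3480 mL ÷ 123 mM = 53.47 mL
Tris base: 124 mmol/L × 121.14 g/mol × 3.48 L ÷ 1000 = 52.27 g
manganese chloride tetrahydrate: 73.2 µmol/L × 197.9 g/mol × 3.48 L ÷ 1000 = 50.41 mg

chloramphenicol 1.88 mL; L-glutamine 53.47 mL; Tris base 52.27 g; manganese chloride tetrahydrate 50.41 mg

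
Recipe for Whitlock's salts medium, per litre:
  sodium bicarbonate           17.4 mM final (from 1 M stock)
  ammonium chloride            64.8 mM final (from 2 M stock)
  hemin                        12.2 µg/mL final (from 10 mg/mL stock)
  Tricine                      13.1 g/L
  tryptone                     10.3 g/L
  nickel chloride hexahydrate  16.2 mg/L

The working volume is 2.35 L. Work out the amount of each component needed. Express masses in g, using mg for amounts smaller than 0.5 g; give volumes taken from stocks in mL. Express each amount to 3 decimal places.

sodium bicarbonate 40.890 mL; ammonium chloride 76.140 mL; hemin 2.867 mL; Tricine 30.785 g; tryptone 24.205 g; nickel chloride hexahydrate 38.070 mg

Scale factor relative to 1 L: 2.35.
sodium bicarbonate: V = C2·V2/C1 = 17.4 mM × 2350 mL ÷ 1000 mM = 40.890 mL
ammonium chloride: C1V1 = C2V2 → 64.8 mM × 2350 mL ÷ 2000 mM = 76.140 mL
hemin: dilute stock: 12.2 µg/mL × 2350 mL ÷ 10000 µg/mL = 2.867 mL
Tricine: 13.1 g/L × 2.35 L = 30.785 g
tryptone: 10.3 g/L × 2.35 L = 24.205 g
nickel chloride hexahydrate: 16.2 mg/L × 2.35 L = 38.070 mg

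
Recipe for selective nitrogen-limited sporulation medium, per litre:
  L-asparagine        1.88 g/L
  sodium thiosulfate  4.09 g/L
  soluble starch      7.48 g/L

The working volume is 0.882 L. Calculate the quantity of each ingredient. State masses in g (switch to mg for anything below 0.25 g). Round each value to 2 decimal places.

Working volume: 0.882 L.
L-asparagine: 1.88 g/L × 0.882 L = 1.66 g
sodium thiosulfate: 4.09 g/L × 0.882 L = 3.61 g
soluble starch: 7.48 g/L × 0.882 L = 6.60 g

L-asparagine 1.66 g; sodium thiosulfate 3.61 g; soluble starch 6.60 g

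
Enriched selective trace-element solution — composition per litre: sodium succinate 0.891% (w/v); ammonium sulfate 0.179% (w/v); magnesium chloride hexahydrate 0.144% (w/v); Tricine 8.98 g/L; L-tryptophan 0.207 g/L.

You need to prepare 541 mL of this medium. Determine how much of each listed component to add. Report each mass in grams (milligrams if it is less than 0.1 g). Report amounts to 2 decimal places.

Working volume: 541 mL = 0.541 L.
sodium succinate: 0.891 g per 100 mL × 541 mL ÷ 100 = 4.82 g
ammonium sulfate: 0.179 g per 100 mL × 541 mL ÷ 100 = 0.97 g
magnesium chloride hexahydrate: 0.144% w/v = 1.44 g/L → 1.44 × 0.541 L = 0.78 g
Tricine: 8.98 g/L × 0.541 L = 4.86 g
L-tryptophan: 0.207 g/L × 0.541 L = 0.11 g

sodium succinate 4.82 g; ammonium sulfate 0.97 g; magnesium chloride hexahydrate 0.78 g; Tricine 4.86 g; L-tryptophan 0.11 g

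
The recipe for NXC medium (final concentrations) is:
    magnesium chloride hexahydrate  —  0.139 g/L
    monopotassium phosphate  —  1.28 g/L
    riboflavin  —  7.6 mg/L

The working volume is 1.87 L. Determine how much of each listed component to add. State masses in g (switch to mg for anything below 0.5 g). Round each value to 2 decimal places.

Working volume: 1.87 L.
magnesium chloride hexahydrate: 0.139 g/L × 1.87 L = 0.25993 g = 259.93 mg
monopotassium phosphate: 1.28 g/L × 1.87 L = 2.39 g
riboflavin: 7.6 mg/L × 1.87 L = 14.21 mg

magnesium chloride hexahydrate 259.93 mg; monopotassium phosphate 2.39 g; riboflavin 14.21 mg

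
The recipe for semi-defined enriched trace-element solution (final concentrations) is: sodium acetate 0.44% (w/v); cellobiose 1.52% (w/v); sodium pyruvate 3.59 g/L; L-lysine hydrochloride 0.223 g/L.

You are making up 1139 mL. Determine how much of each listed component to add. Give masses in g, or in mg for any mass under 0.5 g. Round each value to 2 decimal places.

sodium acetate 5.01 g; cellobiose 17.31 g; sodium pyruvate 4.09 g; L-lysine hydrochloride 254.00 mg

Working volume: 1139 mL = 1.139 L.
sodium acetate: 0.44 g per 100 mL × 1139 mL ÷ 100 = 5.01 g
cellobiose: 1.52% w/v = 15.2 g/L → 15.2 × 1.139 L = 17.31 g
sodium pyruvate: 3.59 g/L × 1.139 L = 4.09 g
L-lysine hydrochloride: 0.223 g/L × 1.139 L = 0.253997 g = 254.00 mg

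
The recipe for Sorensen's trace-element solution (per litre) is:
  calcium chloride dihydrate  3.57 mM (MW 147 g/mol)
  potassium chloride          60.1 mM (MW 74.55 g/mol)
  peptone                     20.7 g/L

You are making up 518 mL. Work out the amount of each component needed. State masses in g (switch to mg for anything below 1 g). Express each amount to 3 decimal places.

Scale factor relative to 1 L: 0.518.
calcium chloride dihydrate: 3.57 mmol/L × 147 mg/mmol × 0.518 L = 271.841 mg
potassium chloride: 60.1 mmol/L × 74.55 g/mol × 0.518 L ÷ 1000 = 2.321 g
peptone: 20.7 g/L × 0.518 L = 10.723 g

calcium chloride dihydrate 271.841 mg; potassium chloride 2.321 g; peptone 10.723 g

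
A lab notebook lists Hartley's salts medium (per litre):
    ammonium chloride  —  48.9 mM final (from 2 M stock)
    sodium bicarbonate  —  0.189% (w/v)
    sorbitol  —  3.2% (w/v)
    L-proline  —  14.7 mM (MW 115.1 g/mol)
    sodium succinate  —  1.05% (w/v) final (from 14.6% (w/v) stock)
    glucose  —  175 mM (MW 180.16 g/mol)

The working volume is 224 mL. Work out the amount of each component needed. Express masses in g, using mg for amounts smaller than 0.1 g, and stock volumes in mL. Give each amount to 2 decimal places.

ammonium chloride 5.48 mL; sodium bicarbonate 0.42 g; sorbitol 7.17 g; L-proline 0.38 g; sodium succinate 16.11 mL; glucose 7.06 g

Scale factor relative to 1 L: 0.224.
ammonium chloride: C1V1 = C2V2 → 48.9 mM × 224 mL ÷ 2000 mM = 5.48 mL
sodium bicarbonate: 0.189 g per 100 mL × 224 mL ÷ 100 = 0.42 g
sorbitol: 3.2% w/v = 32 g/L → 32 × 0.224 L = 7.17 g
L-proline: 14.7 mmol/L × 115.1 g/mol × 0.224 L ÷ 1000 = 0.38 g
sodium succinate: dilute stock: 1.05% ÷ 14.6% × 224 mL = 16.11 mL
glucose: 175 mmol/L × 180.16 g/mol × 0.224 L ÷ 1000 = 7.06 g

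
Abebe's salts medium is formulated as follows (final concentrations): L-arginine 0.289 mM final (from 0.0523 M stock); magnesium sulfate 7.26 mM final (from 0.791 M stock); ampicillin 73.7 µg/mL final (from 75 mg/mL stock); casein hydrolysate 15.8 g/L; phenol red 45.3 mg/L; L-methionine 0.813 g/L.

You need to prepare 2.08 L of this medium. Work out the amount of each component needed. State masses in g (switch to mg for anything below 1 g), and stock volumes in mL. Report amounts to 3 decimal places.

L-arginine 11.494 mL; magnesium sulfate 19.091 mL; ampicillin 2.044 mL; casein hydrolysate 32.864 g; phenol red 94.224 mg; L-methionine 1.691 g

Scale factor relative to 1 L: 2.08.
L-arginine: C1V1 = C2V2 → 0.289 mM × 2080 mL ÷ 52.3 mM = 11.494 mL
magnesium sulfate: V = C2·V2/C1 = 7.26 mM × 2080 mL ÷ 791 mM = 19.091 mL
ampicillin: dilute stock: 73.7 µg/mL × 2080 mL ÷ 75000 µg/mL = 2.044 mL
casein hydrolysate: 15.8 g/L × 2.08 L = 32.864 g
phenol red: 45.3 mg/L × 2.08 L = 94.224 mg
L-methionine: 0.813 g/L × 2.08 L = 1.691 g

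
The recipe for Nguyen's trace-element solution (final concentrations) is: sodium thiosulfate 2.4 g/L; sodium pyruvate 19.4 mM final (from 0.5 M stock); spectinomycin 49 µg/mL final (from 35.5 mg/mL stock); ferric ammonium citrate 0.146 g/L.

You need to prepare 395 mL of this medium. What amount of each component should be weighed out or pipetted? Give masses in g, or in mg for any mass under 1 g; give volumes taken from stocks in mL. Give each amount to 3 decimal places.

Target volume = 395 mL = 0.395 L.
sodium thiosulfate: 2.4 g/L × 0.395 L = 0.948 g = 948.000 mg
sodium pyruvate: dilute stock: 19.4 mM × 395 mL ÷ 500 mM = 15.326 mL
spectinomycin: dilute stock: 49 µg/mL × 395 mL ÷ 35500 µg/mL = 0.545 mL
ferric ammonium citrate: 0.146 g/L × 0.395 L = 0.05767 g = 57.670 mg

sodium thiosulfate 948.000 mg; sodium pyruvate 15.326 mL; spectinomycin 0.545 mL; ferric ammonium citrate 57.670 mg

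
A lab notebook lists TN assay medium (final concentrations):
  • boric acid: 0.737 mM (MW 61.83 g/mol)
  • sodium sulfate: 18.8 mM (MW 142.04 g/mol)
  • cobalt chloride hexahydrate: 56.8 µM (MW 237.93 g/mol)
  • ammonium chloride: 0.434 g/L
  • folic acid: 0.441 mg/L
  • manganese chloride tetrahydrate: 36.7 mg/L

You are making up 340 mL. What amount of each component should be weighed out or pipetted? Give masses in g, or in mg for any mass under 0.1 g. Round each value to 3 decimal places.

boric acid 15.493 mg; sodium sulfate 0.908 g; cobalt chloride hexahydrate 4.595 mg; ammonium chloride 0.148 g; folic acid 0.150 mg; manganese chloride tetrahydrate 12.478 mg

Working volume: 340 mL = 0.34 L.
boric acid: 0.737 mmol/L × 61.83 mg/mmol × 0.34 L = 15.493 mg
sodium sulfate: 18.8 mmol/L × 142.04 g/mol × 0.34 L ÷ 1000 = 0.908 g
cobalt chloride hexahydrate: 56.8 µmol/L × 237.93 g/mol × 0.34 L ÷ 1000 = 4.595 mg
ammonium chloride: 0.434 g/L × 0.34 L = 0.148 g
folic acid: 0.441 mg/L × 0.34 L = 0.150 mg
manganese chloride tetrahydrate: 36.7 mg/L × 0.34 L = 12.478 mg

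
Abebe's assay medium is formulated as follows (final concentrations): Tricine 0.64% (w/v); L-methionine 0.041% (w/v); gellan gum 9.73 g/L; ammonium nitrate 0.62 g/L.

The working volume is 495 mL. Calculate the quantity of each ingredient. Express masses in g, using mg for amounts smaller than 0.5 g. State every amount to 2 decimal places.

Tricine 3.17 g; L-methionine 202.95 mg; gellan gum 4.82 g; ammonium nitrate 306.90 mg

Target volume = 495 mL = 0.495 L.
Tricine: 0.64 g per 100 mL × 495 mL ÷ 100 = 3.17 g
L-methionine: 0.041% w/v = 0.41 g/L → 0.41 × 0.495 L = 0.20295 g = 202.95 mg
gellan gum: 9.73 g/L × 0.495 L = 4.82 g
ammonium nitrate: 0.62 g/L × 0.495 L = 0.3069 g = 306.90 mg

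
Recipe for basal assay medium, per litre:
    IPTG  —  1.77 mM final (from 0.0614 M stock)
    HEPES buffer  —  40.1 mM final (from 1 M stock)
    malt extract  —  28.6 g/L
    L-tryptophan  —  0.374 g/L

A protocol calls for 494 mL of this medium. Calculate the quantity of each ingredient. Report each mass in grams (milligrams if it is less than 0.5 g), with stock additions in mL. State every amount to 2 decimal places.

Working volume: 494 mL = 0.494 L.
IPTG: V = C2·V2/C1 = 1.77 mM × 494 mL ÷ 61.4 mM = 14.24 mL
HEPES buffer: C1V1 = C2V2 → 40.1 mM × 494 mL ÷ 1000 mM = 19.81 mL
malt extract: 28.6 g/L × 0.494 L = 14.13 g
L-tryptophan: 0.374 g/L × 0.494 L = 0.184756 g = 184.76 mg

IPTG 14.24 mL; HEPES buffer 19.81 mL; malt extract 14.13 g; L-tryptophan 184.76 mg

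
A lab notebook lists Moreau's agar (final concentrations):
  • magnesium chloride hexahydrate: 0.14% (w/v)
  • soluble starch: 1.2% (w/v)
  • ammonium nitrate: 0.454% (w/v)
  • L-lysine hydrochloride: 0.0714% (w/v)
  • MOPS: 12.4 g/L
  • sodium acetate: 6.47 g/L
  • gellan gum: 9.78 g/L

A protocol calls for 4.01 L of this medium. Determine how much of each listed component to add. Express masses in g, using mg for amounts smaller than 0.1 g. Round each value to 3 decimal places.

magnesium chloride hexahydrate 5.614 g; soluble starch 48.120 g; ammonium nitrate 18.205 g; L-lysine hydrochloride 2.863 g; MOPS 49.724 g; sodium acetate 25.945 g; gellan gum 39.218 g

Working volume: 4.01 L.
magnesium chloride hexahydrate: 0.14 g per 100 mL × 4010 mL ÷ 100 = 5.614 g
soluble starch: 1.2% w/v = 12 g/L → 12 × 4.01 L = 48.120 g
ammonium nitrate: 0.454 g per 100 mL × 4010 mL ÷ 100 = 18.205 g
L-lysine hydrochloride: 0.0714% w/v = 0.714 g/L → 0.714 × 4.01 L = 2.863 g
MOPS: 12.4 g/L × 4.01 L = 49.724 g
sodium acetate: 6.47 g/L × 4.01 L = 25.945 g
gellan gum: 9.78 g/L × 4.01 L = 39.218 g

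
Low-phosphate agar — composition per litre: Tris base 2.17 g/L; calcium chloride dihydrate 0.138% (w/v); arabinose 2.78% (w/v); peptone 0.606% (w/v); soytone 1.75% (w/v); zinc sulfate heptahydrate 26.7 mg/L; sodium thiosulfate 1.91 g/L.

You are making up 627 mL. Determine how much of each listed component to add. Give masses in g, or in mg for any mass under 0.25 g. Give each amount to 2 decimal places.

Tris base 1.36 g; calcium chloride dihydrate 0.87 g; arabinose 17.43 g; peptone 3.80 g; soytone 10.97 g; zinc sulfate heptahydrate 16.74 mg; sodium thiosulfate 1.20 g

Scale factor relative to 1 L: 0.627.
Tris base: 2.17 g/L × 0.627 L = 1.36 g
calcium chloride dihydrate: 0.138% w/v = 1.38 g/L → 1.38 × 0.627 L = 0.87 g
arabinose: 2.78 g per 100 mL × 627 mL ÷ 100 = 17.43 g
peptone: 0.606% w/v = 6.06 g/L → 6.06 × 0.627 L = 3.80 g
soytone: 1.75% w/v = 17.5 g/L → 17.5 × 0.627 L = 10.97 g
zinc sulfate heptahydrate: 26.7 mg/L × 0.627 L = 16.74 mg
sodium thiosulfate: 1.91 g/L × 0.627 L = 1.20 g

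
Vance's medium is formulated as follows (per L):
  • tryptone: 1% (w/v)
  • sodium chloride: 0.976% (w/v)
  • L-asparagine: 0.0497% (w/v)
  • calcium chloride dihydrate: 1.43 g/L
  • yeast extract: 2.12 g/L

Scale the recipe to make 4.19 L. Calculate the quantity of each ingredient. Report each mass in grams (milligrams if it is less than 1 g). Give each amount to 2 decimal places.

Working volume: 4.19 L.
tryptone: 1% w/v = 10 g/L → 10 × 4.19 L = 41.90 g
sodium chloride: 0.976% w/v = 9.76 g/L → 9.76 × 4.19 L = 40.89 g
L-asparagine: 0.0497% w/v = 0.497 g/L → 0.497 × 4.19 L = 2.08 g
calcium chloride dihydrate: 1.43 g/L × 4.19 L = 5.99 g
yeast extract: 2.12 g/L × 4.19 L = 8.88 g

tryptone 41.90 g; sodium chloride 40.89 g; L-asparagine 2.08 g; calcium chloride dihydrate 5.99 g; yeast extract 8.88 g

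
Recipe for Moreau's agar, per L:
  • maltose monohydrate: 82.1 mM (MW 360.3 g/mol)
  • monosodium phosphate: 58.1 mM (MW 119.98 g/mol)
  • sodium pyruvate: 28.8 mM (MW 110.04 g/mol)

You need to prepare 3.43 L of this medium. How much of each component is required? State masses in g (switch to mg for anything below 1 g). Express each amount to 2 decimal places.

maltose monohydrate 101.46 g; monosodium phosphate 23.91 g; sodium pyruvate 10.87 g

Working volume: 3.43 L.
maltose monohydrate: 82.1 mmol/L × 360.3 g/mol × 3.43 L ÷ 1000 = 101.46 g
monosodium phosphate: 58.1 mmol/L × 119.98 g/mol × 3.43 L ÷ 1000 = 23.91 g
sodium pyruvate: 28.8 mmol/L × 110.04 g/mol × 3.43 L ÷ 1000 = 10.87 g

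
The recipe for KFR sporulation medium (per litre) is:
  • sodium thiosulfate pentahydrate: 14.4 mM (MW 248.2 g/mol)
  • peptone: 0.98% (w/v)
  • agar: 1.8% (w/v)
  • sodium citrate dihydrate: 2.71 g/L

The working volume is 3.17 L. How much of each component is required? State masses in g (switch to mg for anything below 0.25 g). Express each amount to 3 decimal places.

sodium thiosulfate pentahydrate 11.330 g; peptone 31.066 g; agar 57.060 g; sodium citrate dihydrate 8.591 g

Working volume: 3.17 L.
sodium thiosulfate pentahydrate: 14.4 mmol/L × 248.2 g/mol × 3.17 L ÷ 1000 = 11.330 g
peptone: 0.98% w/v = 9.8 g/L → 9.8 × 3.17 L = 31.066 g
agar: 1.8% w/v = 18 g/L → 18 × 3.17 L = 57.060 g
sodium citrate dihydrate: 2.71 g/L × 3.17 L = 8.591 g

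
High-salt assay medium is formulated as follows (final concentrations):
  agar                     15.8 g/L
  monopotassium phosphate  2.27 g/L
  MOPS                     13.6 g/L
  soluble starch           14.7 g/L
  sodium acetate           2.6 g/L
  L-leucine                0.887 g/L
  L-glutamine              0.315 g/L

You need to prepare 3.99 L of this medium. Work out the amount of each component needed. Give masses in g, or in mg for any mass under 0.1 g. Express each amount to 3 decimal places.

Working volume: 3.99 L.
agar: 15.8 g/L × 3.99 L = 63.042 g
monopotassium phosphate: 2.27 g/L × 3.99 L = 9.057 g
MOPS: 13.6 g/L × 3.99 L = 54.264 g
soluble starch: 14.7 g/L × 3.99 L = 58.653 g
sodium acetate: 2.6 g/L × 3.99 L = 10.374 g
L-leucine: 0.887 g/L × 3.99 L = 3.539 g
L-glutamine: 0.315 g/L × 3.99 L = 1.257 g

agar 63.042 g; monopotassium phosphate 9.057 g; MOPS 54.264 g; soluble starch 58.653 g; sodium acetate 10.374 g; L-leucine 3.539 g; L-glutamine 1.257 g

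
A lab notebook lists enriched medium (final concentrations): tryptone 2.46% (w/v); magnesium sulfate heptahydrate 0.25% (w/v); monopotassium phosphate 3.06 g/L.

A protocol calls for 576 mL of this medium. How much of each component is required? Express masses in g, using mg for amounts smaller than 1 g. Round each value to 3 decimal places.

tryptone 14.170 g; magnesium sulfate heptahydrate 1.440 g; monopotassium phosphate 1.763 g

Target volume = 576 mL = 0.576 L.
tryptone: 2.46% w/v = 24.6 g/L → 24.6 × 0.576 L = 14.170 g
magnesium sulfate heptahydrate: 0.25 g per 100 mL × 576 mL ÷ 100 = 1.440 g
monopotassium phosphate: 3.06 g/L × 0.576 L = 1.763 g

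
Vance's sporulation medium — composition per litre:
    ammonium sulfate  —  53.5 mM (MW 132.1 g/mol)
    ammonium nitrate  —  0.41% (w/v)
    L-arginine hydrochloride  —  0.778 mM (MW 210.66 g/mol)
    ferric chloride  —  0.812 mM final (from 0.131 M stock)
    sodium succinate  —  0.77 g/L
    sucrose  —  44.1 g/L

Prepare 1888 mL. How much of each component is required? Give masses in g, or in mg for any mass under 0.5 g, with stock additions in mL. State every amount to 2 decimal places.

Working volume: 1888 mL = 1.888 L.
ammonium sulfate: 53.5 mmol/L × 132.1 g/mol × 1.888 L ÷ 1000 = 13.34 g
ammonium nitrate: 0.41% w/v = 4.1 g/L → 4.1 × 1.888 L = 7.74 g
L-arginine hydrochloride: 0.778 mmol/L × 210.66 mg/mmol × 1.888 L = 309.43 mg
ferric chloride: V = C2·V2/C1 = 0.812 mM × 1888 mL ÷ 131 mM = 11.70 mL
sodium succinate: 0.77 g/L × 1.888 L = 1.45 g
sucrose: 44.1 g/L × 1.888 L = 83.26 g

ammonium sulfate 13.34 g; ammonium nitrate 7.74 g; L-arginine hydrochloride 309.43 mg; ferric chloride 11.70 mL; sodium succinate 1.45 g; sucrose 83.26 g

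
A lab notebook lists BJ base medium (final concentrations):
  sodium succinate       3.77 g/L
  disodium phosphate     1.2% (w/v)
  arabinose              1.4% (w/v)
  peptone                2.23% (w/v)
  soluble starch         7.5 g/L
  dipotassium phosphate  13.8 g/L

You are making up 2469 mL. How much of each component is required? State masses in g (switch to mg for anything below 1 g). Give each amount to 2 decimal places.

Scale factor relative to 1 L: 2.469.
sodium succinate: 3.77 g/L × 2.469 L = 9.31 g
disodium phosphate: 1.2 g per 100 mL × 2469 mL ÷ 100 = 29.63 g
arabinose: 1.4% w/v = 14 g/L → 14 × 2.469 L = 34.57 g
peptone: 2.23 g per 100 mL × 2469 mL ÷ 100 = 55.06 g
soluble starch: 7.5 g/L × 2.469 L = 18.52 g
dipotassium phosphate: 13.8 g/L × 2.469 L = 34.07 g

sodium succinate 9.31 g; disodium phosphate 29.63 g; arabinose 34.57 g; peptone 55.06 g; soluble starch 18.52 g; dipotassium phosphate 34.07 g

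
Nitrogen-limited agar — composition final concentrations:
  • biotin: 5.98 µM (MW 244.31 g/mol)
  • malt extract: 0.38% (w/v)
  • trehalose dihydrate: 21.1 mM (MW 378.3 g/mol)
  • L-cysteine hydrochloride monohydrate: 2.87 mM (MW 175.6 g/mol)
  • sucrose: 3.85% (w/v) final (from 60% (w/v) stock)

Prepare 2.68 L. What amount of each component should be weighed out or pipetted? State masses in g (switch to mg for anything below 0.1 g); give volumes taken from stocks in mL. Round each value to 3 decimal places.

Working volume: 2.68 L.
biotin: 5.98 µmol/L × 244.31 g/mol × 2.68 L ÷ 1000 = 3.915 mg
malt extract: 0.38 g per 100 mL × 2680 mL ÷ 100 = 10.184 g
trehalose dihydrate: 21.1 mmol/L × 378.3 g/mol × 2.68 L ÷ 1000 = 21.392 g
L-cysteine hydrochloride monohydrate: 2.87 mmol/L × 175.6 g/mol × 2.68 L ÷ 1000 = 1.351 g
sucrose: C1V1 = C2V2 → 3.85% ÷ 60% × 2680 mL = 171.967 mL

biotin 3.915 mg; malt extract 10.184 g; trehalose dihydrate 21.392 g; L-cysteine hydrochloride monohydrate 1.351 g; sucrose 171.967 mL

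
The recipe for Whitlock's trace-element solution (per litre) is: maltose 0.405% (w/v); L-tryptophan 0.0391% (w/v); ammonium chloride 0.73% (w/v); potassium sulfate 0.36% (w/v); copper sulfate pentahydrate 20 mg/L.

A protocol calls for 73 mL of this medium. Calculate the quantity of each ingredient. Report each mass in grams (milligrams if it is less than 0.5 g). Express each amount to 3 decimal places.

maltose 295.650 mg; L-tryptophan 28.543 mg; ammonium chloride 0.533 g; potassium sulfate 262.800 mg; copper sulfate pentahydrate 1.460 mg

Scale factor relative to 1 L: 0.073.
maltose: 0.405 g per 100 mL × 73 mL ÷ 100 = 0.29565 g = 295.650 mg
L-tryptophan: 0.0391 g per 100 mL × 73 mL ÷ 100 = 0.028543 g = 28.543 mg
ammonium chloride: 0.73% w/v = 7.3 g/L → 7.3 × 0.073 L = 0.533 g
potassium sulfate: 0.36% w/v = 3.6 g/L → 3.6 × 0.073 L = 0.2628 g = 262.800 mg
copper sulfate pentahydrate: 20 mg/L × 0.073 L = 1.460 mg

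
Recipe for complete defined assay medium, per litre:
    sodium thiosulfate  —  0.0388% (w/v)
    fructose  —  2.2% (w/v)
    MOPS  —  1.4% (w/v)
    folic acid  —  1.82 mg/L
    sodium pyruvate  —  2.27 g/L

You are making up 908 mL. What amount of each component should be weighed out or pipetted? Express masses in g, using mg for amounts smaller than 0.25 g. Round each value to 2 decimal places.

Scale factor relative to 1 L: 0.908.
sodium thiosulfate: 0.0388% w/v = 0.388 g/L → 0.388 × 0.908 L = 0.35 g
fructose: 2.2% w/v = 22 g/L → 22 × 0.908 L = 19.98 g
MOPS: 1.4% w/v = 14 g/L → 14 × 0.908 L = 12.71 g
folic acid: 1.82 mg/L × 0.908 L = 1.65 mg
sodium pyruvate: 2.27 g/L × 0.908 L = 2.06 g

sodium thiosulfate 0.35 g; fructose 19.98 g; MOPS 12.71 g; folic acid 1.65 mg; sodium pyruvate 2.06 g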